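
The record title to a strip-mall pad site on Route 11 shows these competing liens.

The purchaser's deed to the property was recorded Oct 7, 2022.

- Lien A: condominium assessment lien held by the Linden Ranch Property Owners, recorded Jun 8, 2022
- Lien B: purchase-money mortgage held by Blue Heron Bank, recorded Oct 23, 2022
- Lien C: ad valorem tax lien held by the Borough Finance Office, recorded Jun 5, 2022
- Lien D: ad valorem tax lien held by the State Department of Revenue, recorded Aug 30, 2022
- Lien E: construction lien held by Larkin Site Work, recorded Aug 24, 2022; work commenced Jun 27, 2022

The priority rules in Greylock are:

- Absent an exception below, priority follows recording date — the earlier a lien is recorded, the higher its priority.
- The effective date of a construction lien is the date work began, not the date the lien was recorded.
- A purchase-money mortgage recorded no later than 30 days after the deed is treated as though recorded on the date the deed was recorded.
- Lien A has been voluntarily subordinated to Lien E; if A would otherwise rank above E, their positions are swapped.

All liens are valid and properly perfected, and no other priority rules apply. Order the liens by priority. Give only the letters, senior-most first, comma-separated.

Adjusting effective dates: B was recorded within the 30-day window, so its effective date is the deed date Oct 7, 2022; E relates back to Jun 27, 2022 (work commenced).
By effective date: C (Jun 5, 2022), A (Jun 8, 2022), E (Jun 27, 2022), D (Aug 30, 2022), B (Oct 7, 2022).
A is senior to E before the subordination, so the two trade places.

C, E, A, D, B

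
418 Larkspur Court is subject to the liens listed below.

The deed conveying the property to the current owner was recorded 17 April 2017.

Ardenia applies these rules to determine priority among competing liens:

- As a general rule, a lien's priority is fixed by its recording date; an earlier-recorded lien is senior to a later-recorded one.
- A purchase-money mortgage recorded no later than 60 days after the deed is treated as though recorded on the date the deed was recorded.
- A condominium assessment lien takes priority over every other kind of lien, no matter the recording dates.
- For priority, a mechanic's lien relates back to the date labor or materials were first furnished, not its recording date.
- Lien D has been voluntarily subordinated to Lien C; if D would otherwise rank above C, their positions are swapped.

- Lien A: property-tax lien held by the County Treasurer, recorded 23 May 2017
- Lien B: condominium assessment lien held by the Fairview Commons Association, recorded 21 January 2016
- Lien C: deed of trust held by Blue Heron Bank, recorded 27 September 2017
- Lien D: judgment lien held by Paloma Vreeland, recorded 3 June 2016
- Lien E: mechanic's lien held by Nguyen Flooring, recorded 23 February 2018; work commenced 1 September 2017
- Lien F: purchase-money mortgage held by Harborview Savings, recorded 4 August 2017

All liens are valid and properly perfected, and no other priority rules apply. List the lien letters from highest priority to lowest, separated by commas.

B, C, A, F, E, D

Effective dates: E relates back to 1 September 2017 (work commenced); F was recorded 109 days after the deed, outside the 60-day window, so it keeps its recording date.
B is a condominium assessment lien, so it outranks all other liens regardless of date.
Remaining liens by effective date: D (3 June 2016), A (23 May 2017), F (4 August 2017), E (1 September 2017), C (27 September 2017).
The subordination applies — D was senior to C — so D and C swap.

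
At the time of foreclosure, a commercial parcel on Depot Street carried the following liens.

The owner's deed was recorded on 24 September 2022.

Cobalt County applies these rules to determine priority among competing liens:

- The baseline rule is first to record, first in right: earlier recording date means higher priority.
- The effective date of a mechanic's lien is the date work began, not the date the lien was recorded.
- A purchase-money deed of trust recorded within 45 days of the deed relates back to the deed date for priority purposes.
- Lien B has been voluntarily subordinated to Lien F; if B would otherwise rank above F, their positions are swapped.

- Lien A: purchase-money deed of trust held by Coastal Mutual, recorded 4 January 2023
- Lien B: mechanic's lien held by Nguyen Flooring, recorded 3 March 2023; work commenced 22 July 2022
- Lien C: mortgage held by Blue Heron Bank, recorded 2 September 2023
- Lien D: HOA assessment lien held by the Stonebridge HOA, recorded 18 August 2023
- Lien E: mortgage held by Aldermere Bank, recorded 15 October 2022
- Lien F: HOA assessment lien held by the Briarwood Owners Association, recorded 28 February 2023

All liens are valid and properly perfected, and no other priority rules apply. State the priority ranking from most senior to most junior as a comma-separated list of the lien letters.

F, E, A, B, D, C

First, effective dates: A missed the 45-day window (102 days after the deed), so its recording date stands; B's effective date is 22 July 2022, when work began.
Ordering by effective date: B (22 July 2022), E (15 October 2022), A (4 January 2023), F (28 February 2023), D (18 August 2023), C (2 September 2023).
B is senior to F before the subordination, so the two trade places.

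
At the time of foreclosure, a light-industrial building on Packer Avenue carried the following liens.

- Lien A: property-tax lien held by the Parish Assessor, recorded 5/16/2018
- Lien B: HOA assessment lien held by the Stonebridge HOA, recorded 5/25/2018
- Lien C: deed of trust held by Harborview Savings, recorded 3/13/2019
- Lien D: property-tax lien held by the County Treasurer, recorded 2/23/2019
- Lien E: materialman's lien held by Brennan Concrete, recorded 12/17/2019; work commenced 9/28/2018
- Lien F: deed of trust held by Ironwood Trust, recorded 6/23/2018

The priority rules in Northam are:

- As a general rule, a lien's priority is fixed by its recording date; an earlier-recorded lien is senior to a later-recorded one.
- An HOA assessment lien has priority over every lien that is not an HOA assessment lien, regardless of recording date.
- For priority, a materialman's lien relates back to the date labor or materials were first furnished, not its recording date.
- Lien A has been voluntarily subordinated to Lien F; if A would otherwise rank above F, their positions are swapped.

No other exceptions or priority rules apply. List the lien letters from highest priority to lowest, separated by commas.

B, F, A, E, D, C

First, effective dates: E is treated as recorded 9/28/2018, the work-commencement date.
As an HOA assessment lien, B is senior to every other lien.
The other liens, earliest effective date first: A (5/16/2018), F (6/23/2018), E (9/28/2018), D (2/23/2019), C (3/13/2019).
The subordination applies — A was senior to F — so A and F swap.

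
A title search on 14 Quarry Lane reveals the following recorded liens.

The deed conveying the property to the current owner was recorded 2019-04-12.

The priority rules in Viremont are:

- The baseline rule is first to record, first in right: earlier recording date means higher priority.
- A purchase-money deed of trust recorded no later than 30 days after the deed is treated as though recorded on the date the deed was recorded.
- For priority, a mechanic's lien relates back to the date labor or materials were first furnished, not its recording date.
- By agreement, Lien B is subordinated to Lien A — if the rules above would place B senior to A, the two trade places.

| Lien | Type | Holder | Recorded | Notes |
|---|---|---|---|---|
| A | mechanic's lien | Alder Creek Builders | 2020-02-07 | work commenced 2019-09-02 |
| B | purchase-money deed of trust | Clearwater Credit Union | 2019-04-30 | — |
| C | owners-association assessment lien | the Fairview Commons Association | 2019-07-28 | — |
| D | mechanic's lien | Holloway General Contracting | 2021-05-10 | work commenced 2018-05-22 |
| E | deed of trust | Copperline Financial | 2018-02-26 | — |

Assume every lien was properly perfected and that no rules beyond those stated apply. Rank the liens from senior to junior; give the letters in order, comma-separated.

Adjusting effective dates: A's effective date is 2019-09-02, when work began; B was recorded within the 30-day window, so its effective date is the deed date 2019-04-12; D is treated as recorded 2018-05-22, the work-commencement date.
By effective date, earliest first: E (2018-02-26), D (2018-05-22), B (2019-04-12), C (2019-07-28), A (2019-09-02).
B would otherwise be senior to A, so under the subordination agreement B and A exchange positions.

E, D, A, C, B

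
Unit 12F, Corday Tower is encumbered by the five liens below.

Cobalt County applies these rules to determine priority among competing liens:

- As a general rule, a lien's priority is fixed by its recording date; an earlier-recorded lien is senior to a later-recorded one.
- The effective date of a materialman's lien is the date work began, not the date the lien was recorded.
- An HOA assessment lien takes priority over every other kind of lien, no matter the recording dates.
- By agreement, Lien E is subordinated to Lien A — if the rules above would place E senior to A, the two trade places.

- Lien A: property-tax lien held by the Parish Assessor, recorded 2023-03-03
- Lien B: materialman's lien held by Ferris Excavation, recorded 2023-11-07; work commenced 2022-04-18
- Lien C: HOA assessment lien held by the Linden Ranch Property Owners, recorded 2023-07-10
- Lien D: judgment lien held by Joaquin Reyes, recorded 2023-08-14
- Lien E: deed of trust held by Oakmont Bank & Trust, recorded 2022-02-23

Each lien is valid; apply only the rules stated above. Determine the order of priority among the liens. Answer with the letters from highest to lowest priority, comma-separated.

Effective dates after the stated exceptions: B's effective date is 2022-04-18, when work began.
C is an HOA assessment lien, so it outranks all other liens regardless of date.
Ordering the rest by effective date: E (2022-02-23), B (2022-04-18), A (2023-03-03), D (2023-08-14).
E is senior to A before the subordination, so the two trade places.

C, A, B, E, D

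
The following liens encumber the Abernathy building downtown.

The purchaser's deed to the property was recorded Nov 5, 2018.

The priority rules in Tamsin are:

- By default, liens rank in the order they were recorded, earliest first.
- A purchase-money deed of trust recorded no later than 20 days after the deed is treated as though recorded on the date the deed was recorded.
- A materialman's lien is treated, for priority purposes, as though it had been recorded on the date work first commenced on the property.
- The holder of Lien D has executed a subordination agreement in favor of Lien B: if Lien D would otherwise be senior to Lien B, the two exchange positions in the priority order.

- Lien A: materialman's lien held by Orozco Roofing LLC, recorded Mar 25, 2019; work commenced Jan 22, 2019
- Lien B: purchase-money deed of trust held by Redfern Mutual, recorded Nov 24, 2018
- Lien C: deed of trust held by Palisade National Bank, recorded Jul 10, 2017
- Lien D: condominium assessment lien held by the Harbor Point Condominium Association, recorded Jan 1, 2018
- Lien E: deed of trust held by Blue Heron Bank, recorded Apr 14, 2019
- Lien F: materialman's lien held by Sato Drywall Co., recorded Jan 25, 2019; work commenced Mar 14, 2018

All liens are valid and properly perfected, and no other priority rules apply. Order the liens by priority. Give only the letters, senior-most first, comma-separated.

First, effective dates: A's effective date is Jan 22, 2019, when work began; B's effective date is the deed date, Nov 5, 2018; F is treated as recorded Mar 14, 2018, the work-commencement date.
Sorted by effective date: C (Jul 10, 2017), D (Jan 1, 2018), F (Mar 14, 2018), B (Nov 5, 2018), A (Jan 22, 2019), E (Apr 14, 2019).
The subordination applies — D was senior to B — so D and B swap.

C, B, F, D, A, E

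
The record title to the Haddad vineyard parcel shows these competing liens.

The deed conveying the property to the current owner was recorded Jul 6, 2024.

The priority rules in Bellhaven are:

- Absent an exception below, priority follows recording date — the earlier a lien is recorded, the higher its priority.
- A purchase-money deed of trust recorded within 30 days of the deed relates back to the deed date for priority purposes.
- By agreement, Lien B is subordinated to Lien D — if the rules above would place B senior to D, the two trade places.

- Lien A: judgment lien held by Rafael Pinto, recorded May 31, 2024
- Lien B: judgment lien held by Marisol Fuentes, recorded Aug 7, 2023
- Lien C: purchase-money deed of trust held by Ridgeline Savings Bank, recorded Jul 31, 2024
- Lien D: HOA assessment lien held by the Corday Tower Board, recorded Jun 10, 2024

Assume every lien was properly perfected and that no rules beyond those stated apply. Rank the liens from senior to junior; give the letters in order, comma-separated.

D, A, B, C

Effective dates: C's effective date is the deed date, Jul 6, 2024.
By effective date: B (Aug 7, 2023), A (May 31, 2024), D (Jun 10, 2024), C (Jul 6, 2024).
The subordination applies — B was senior to D — so B and D swap.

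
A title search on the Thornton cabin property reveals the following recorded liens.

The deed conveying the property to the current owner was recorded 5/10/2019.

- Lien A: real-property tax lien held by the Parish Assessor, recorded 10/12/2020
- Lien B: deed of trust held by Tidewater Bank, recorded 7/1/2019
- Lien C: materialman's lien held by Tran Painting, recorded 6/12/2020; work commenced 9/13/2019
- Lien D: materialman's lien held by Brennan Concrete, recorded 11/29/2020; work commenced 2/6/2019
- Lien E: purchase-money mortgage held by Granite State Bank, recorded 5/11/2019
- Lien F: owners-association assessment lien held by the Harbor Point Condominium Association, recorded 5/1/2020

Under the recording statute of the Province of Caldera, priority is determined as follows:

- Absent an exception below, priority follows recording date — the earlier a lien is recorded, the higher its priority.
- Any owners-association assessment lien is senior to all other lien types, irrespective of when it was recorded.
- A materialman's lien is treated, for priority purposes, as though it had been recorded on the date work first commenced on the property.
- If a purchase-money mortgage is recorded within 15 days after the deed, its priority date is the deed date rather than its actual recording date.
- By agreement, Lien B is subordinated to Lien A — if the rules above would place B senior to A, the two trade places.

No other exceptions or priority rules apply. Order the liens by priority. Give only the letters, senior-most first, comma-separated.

Effective dates after the stated exceptions: C is treated as recorded 9/13/2019, the work-commencement date; D relates back to 2/6/2019 (work commenced); E's effective date is the deed date, 5/10/2019.
F is an owners-association assessment lien, so it outranks all other liens regardless of date.
Ordering the rest by effective date: D (2/6/2019), E (5/10/2019), B (7/1/2019), C (9/13/2019), A (10/12/2020).
B is senior to A before the subordination, so the two trade places.

F, D, E, A, C, B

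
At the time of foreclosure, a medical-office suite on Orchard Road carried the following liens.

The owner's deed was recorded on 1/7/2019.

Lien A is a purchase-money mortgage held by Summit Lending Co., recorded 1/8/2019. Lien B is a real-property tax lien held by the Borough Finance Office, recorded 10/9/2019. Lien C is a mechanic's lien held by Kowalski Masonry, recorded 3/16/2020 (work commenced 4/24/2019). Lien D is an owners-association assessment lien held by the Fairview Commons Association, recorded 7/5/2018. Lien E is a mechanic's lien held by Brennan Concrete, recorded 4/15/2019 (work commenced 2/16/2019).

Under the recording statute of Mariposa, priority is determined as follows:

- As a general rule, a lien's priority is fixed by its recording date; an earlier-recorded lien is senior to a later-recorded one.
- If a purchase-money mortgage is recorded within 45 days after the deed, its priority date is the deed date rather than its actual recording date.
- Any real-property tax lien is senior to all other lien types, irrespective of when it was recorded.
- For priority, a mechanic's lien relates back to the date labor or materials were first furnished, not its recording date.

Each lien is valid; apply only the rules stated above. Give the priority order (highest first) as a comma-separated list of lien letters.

B, D, A, E, C

Effective dates: A was recorded within the 45-day window, so its effective date is the deed date 1/7/2019; C is treated as recorded 4/24/2019, the work-commencement date; E is treated as recorded 2/16/2019, the work-commencement date.
B is a real-property tax lien, so it outranks all other liens regardless of date.
Among the remaining liens, by effective date: D (7/5/2018), A (1/7/2019), E (2/16/2019), C (4/24/2019).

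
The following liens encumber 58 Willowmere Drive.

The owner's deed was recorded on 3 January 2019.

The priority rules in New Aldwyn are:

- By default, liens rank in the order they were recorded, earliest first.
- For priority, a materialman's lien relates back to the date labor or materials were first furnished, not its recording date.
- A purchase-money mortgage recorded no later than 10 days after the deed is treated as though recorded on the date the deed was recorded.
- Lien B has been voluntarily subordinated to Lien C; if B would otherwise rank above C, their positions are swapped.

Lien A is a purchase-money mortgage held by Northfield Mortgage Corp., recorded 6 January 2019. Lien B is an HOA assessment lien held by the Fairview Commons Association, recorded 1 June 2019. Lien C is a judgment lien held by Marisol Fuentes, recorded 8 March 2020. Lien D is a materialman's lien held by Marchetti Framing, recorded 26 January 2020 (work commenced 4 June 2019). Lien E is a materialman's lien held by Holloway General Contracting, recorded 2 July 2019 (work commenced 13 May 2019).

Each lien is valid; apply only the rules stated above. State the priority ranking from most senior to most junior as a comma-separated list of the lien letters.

Effective dates: A was recorded within the 10-day window, so its effective date is the deed date 3 January 2019; D relates back to 4 June 2019 (work commenced); E's effective date is 13 May 2019, when work began.
Ordering by effective date: A (3 January 2019), E (13 May 2019), B (1 June 2019), D (4 June 2019), C (8 March 2020).
Because B would otherwise rank above C, the subordination swaps them.

A, E, C, D, B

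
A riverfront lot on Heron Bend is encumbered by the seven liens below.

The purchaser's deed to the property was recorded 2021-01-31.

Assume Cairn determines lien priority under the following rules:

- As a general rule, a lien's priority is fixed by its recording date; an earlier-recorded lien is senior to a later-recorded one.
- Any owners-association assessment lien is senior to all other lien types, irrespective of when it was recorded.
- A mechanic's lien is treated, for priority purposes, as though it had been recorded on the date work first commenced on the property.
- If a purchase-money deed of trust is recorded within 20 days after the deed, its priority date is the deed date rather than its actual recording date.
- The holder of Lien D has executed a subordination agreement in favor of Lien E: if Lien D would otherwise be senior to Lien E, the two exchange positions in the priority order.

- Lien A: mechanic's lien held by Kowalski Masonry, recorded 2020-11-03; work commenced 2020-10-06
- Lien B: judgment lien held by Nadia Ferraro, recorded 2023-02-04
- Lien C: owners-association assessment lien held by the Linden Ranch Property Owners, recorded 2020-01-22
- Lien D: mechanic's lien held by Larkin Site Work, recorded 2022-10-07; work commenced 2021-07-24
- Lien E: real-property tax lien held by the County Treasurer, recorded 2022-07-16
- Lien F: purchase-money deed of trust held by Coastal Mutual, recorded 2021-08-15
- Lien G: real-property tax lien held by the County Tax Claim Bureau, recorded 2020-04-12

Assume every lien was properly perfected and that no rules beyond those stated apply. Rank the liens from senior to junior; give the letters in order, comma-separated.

Effective dates after the stated exceptions: A is treated as recorded 2020-10-06, the work-commencement date; D's effective date is 2021-07-24, when work began; F missed the 20-day window (196 days after the deed), so its recording date stands.
As an owners-association assessment lien, C is senior to every other lien.
Among the remaining liens, by effective date: G (2020-04-12), A (2020-10-06), D (2021-07-24), F (2021-08-15), E (2022-07-16), B (2023-02-04).
D is senior to E before the subordination, so the two trade places.

C, G, A, E, F, D, B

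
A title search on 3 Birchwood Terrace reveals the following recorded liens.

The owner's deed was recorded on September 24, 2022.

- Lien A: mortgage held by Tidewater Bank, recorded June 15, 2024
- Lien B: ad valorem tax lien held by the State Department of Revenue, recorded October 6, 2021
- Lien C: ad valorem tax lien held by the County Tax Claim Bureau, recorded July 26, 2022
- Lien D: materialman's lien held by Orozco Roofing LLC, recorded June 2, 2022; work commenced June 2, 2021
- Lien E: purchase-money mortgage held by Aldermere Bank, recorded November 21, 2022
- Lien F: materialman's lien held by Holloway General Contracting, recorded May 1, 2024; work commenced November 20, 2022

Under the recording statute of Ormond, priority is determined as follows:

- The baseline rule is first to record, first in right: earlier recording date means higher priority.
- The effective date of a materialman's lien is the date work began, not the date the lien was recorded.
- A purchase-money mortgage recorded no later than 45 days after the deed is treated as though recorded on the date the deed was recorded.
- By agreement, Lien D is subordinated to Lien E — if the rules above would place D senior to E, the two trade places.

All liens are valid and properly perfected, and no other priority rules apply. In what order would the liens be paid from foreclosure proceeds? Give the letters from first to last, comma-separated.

Effective dates after the stated exceptions: D relates back to June 2, 2021 (work commenced); E was recorded 58 days after the deed — beyond 45 days — so no relation-back applies; F's effective date is November 20, 2022, when work began.
Sorted by effective date: D (June 2, 2021), B (October 6, 2021), C (July 26, 2022), F (November 20, 2022), E (November 21, 2022), A (June 15, 2024).
The subordination applies — D was senior to E — so D and E swap.

E, B, C, F, D, A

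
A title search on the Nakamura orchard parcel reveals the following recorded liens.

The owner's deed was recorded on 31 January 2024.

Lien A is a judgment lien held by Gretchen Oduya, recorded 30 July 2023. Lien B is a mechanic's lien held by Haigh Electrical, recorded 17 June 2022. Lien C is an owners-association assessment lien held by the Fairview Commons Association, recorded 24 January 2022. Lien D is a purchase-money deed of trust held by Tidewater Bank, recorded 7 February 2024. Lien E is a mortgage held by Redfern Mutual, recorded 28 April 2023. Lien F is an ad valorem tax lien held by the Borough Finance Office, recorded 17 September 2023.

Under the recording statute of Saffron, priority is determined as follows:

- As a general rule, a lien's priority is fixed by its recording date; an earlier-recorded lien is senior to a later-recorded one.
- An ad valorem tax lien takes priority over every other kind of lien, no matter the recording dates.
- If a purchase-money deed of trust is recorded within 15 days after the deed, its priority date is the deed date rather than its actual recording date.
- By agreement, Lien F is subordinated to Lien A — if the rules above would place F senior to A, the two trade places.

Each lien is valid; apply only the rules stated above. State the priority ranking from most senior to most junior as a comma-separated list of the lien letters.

A, C, B, E, F, D

First, effective dates: D's effective date is the deed date, 31 January 2024.
F is an ad valorem tax lien and takes priority over every other lien.
Among the remaining liens, by effective date: C (24 January 2022), B (17 June 2022), E (28 April 2023), A (30 July 2023), D (31 January 2024).
The subordination applies — F was senior to A — so F and A swap.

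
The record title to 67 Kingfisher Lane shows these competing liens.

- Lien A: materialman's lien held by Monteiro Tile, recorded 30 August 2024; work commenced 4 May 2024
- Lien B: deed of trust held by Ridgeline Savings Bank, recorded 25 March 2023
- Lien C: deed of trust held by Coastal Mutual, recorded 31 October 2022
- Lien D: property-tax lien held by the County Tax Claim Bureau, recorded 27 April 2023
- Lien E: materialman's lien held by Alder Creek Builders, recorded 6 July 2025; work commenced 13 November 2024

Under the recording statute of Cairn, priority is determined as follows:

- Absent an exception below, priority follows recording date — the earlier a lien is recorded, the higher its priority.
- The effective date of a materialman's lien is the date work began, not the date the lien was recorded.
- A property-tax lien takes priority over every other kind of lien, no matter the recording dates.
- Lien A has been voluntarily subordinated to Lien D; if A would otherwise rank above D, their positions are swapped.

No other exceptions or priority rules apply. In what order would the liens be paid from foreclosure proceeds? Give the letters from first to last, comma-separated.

D, C, B, A, E

Effective dates after the stated exceptions: A is treated as recorded 4 May 2024, the work-commencement date; E relates back to 13 November 2024 (work commenced).
D is a property-tax lien and takes priority over every other lien.
Among the remaining liens, by effective date: C (31 October 2022), B (25 March 2023), A (4 May 2024), E (13 November 2024).
Since A is not senior to D, the subordination leaves the order unchanged.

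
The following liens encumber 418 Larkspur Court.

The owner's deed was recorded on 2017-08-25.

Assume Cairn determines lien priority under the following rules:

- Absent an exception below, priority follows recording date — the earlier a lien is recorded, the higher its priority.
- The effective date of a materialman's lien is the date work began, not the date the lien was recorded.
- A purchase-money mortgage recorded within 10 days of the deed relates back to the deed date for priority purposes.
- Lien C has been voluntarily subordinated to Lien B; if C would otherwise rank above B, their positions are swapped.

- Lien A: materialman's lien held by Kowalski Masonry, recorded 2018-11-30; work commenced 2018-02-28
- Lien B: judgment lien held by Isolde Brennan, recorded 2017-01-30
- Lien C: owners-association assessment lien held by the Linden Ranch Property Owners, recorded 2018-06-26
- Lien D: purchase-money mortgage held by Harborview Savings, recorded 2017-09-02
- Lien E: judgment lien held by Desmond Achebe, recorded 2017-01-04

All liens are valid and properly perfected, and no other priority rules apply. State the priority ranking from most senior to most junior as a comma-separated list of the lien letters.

Adjusting effective dates: A relates back to 2018-02-28 (work commenced); D was recorded within the 10-day window, so its effective date is the deed date 2017-08-25.
Ordering by effective date: E (2017-01-04), B (2017-01-30), D (2017-08-25), A (2018-02-28), C (2018-06-26).
C is already junior to B, so the subordination agreement changes nothing.

E, B, D, A, C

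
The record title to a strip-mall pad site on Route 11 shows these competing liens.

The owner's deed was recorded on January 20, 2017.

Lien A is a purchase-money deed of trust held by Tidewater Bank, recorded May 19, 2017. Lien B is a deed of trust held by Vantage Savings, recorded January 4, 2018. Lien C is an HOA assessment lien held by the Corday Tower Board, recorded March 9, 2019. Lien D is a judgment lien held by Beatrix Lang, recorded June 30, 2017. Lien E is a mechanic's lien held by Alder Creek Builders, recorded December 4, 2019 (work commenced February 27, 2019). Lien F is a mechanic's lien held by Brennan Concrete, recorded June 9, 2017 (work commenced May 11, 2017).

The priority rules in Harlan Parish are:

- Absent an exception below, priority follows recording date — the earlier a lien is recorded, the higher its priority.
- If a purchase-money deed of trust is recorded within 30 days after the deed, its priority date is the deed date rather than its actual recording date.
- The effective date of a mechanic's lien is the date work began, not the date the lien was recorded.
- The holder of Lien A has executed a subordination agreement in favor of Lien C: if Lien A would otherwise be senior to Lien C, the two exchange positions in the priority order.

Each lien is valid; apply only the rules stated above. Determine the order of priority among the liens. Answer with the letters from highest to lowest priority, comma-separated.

F, C, D, B, E, A

Effective dates: A was recorded 119 days after the deed — beyond 30 days — so no relation-back applies; E is treated as recorded February 27, 2019, the work-commencement date; F is treated as recorded May 11, 2017, the work-commencement date.
By effective date, earliest first: F (May 11, 2017), A (May 19, 2017), D (June 30, 2017), B (January 4, 2018), E (February 27, 2019), C (March 9, 2019).
Because A would otherwise rank above C, the subordination swaps them.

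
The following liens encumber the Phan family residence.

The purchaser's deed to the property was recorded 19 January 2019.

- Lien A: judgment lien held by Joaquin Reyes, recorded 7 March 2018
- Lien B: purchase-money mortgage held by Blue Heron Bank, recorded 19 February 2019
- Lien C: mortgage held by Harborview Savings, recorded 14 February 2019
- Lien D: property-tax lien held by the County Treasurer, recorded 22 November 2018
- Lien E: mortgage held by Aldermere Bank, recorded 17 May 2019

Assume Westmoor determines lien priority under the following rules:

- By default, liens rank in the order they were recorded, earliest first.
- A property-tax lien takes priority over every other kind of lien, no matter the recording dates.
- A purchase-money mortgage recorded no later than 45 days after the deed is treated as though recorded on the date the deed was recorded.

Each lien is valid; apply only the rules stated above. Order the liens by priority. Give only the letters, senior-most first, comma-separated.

Adjusting effective dates: B was recorded within the 45-day window, so its effective date is the deed date 19 January 2019.
As a property-tax lien, D is senior to every other lien.
Among the remaining liens, by effective date: A (7 March 2018), B (19 January 2019), C (14 February 2019), E (17 May 2019).

D, A, B, C, E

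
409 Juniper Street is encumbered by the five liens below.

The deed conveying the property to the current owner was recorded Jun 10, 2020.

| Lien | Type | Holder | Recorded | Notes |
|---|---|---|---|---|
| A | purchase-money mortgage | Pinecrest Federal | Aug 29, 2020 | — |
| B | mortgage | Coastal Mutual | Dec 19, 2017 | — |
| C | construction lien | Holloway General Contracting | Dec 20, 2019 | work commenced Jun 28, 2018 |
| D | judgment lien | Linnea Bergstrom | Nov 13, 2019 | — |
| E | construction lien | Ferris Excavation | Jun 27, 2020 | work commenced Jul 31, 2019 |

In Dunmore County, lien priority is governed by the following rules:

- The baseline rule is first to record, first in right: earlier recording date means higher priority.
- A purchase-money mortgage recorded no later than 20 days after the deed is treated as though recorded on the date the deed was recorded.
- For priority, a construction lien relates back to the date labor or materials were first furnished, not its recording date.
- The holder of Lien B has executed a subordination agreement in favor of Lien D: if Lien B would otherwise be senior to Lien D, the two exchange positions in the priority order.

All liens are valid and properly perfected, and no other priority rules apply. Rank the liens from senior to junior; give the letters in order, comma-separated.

First, effective dates: A missed the 20-day window (80 days after the deed), so its recording date stands; C is treated as recorded Jun 28, 2018, the work-commencement date; E relates back to Jul 31, 2019 (work commenced).
Sorted by effective date: B (Dec 19, 2017), C (Jun 28, 2018), E (Jul 31, 2019), D (Nov 13, 2019), A (Aug 29, 2020).
B is senior to D before the subordination, so the two trade places.

D, C, E, B, A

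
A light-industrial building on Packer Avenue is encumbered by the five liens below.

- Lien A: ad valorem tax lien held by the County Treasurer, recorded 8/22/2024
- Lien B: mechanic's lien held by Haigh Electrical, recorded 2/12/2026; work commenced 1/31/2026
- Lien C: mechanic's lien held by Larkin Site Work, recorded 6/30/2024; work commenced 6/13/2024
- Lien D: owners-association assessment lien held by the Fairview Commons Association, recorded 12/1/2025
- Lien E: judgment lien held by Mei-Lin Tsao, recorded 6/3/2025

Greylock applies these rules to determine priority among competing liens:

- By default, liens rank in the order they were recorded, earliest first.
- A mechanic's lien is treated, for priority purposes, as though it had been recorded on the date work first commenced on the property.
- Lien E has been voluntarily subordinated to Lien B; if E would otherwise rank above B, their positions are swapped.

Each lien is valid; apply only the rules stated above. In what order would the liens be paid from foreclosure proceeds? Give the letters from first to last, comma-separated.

C, A, B, D, E

Adjusting effective dates: B relates back to 1/31/2026 (work commenced); C relates back to 6/13/2024 (work commenced).
By effective date, earliest first: C (6/13/2024), A (8/22/2024), E (6/3/2025), D (12/1/2025), B (1/31/2026).
Because E would otherwise rank above B, the subordination swaps them.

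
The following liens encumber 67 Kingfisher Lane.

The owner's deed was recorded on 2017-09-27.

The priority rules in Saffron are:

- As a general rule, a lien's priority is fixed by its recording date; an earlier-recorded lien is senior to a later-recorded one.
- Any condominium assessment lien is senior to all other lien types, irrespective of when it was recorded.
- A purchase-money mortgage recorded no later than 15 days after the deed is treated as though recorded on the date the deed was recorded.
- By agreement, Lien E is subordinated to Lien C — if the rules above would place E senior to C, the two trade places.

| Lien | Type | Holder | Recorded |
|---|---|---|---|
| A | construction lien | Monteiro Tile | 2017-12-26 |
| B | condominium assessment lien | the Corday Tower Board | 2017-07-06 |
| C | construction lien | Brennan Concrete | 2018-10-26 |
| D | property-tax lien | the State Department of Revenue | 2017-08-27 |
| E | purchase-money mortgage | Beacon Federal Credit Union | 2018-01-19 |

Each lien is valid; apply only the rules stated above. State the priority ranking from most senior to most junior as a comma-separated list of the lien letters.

First, effective dates: E was recorded 114 days after the deed — beyond 15 days — so no relation-back applies.
B is a condominium assessment lien and takes priority over every other lien.
The other liens, earliest effective date first: D (2017-08-27), A (2017-12-26), E (2018-01-19), C (2018-10-26).
The subordination applies — E was senior to C — so E and C swap.

B, D, A, C, E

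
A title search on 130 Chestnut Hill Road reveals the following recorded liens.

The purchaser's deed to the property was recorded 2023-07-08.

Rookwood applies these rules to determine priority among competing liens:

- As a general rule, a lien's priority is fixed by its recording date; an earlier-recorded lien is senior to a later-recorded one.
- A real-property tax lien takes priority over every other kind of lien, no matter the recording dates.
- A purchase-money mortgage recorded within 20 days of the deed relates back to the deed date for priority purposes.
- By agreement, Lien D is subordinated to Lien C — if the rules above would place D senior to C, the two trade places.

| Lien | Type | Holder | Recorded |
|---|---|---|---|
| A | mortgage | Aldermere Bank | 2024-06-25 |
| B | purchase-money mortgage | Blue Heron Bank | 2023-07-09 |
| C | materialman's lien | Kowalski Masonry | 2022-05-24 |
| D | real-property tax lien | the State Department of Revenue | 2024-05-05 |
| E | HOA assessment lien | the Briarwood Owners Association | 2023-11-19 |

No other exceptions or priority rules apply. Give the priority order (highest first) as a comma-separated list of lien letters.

C, D, B, E, A

Effective dates: B's effective date is the deed date, 2023-07-08.
As a real-property tax lien, D is senior to every other lien.
The other liens, earliest effective date first: C (2022-05-24), B (2023-07-08), E (2023-11-19), A (2024-06-25).
The subordination applies — D was senior to C — so D and C swap.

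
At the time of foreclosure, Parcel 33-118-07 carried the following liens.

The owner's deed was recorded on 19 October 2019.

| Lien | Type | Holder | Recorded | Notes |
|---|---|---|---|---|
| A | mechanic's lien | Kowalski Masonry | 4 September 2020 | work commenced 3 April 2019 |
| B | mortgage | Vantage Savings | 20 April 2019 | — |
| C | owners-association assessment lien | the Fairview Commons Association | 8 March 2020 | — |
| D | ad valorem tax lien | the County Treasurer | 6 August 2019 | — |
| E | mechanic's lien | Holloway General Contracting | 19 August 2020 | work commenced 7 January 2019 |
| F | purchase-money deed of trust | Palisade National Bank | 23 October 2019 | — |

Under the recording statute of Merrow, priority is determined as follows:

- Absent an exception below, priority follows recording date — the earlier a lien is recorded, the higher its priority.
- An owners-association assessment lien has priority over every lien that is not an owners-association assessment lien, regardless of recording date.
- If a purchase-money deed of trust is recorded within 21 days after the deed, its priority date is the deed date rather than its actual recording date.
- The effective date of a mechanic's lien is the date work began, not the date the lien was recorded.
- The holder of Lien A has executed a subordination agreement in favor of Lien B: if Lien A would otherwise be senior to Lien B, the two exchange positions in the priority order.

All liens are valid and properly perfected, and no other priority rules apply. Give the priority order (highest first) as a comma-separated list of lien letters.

C, E, B, A, D, F

Effective dates after the stated exceptions: A relates back to 3 April 2019 (work commenced); E's effective date is 7 January 2019, when work began; F was recorded within the 21-day window, so its effective date is the deed date 19 October 2019.
C is an owners-association assessment lien, so it outranks all other liens regardless of date.
Remaining liens by effective date: E (7 January 2019), A (3 April 2019), B (20 April 2019), D (6 August 2019), F (19 October 2019).
Because A would otherwise rank above B, the subordination swaps them.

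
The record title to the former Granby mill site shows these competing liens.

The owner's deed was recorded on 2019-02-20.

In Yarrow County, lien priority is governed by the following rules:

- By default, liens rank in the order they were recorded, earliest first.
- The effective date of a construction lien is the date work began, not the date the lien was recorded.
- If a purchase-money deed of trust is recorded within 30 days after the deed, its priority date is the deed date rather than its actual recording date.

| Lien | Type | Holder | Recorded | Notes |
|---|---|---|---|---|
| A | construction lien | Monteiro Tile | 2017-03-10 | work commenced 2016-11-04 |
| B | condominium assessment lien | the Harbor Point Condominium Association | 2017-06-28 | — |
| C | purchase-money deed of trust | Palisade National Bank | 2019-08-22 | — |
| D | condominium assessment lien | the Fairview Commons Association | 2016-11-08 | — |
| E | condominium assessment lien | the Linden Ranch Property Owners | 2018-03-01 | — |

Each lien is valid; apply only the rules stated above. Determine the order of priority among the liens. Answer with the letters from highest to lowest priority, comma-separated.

Effective dates after the stated exceptions: A is treated as recorded 2016-11-04, the work-commencement date; C was recorded 183 days after the deed, outside the 30-day window, so it keeps its recording date.
Ordering by effective date: A (2016-11-04), D (2016-11-08), B (2017-06-28), E (2018-03-01), C (2019-08-22).

A, D, B, E, C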